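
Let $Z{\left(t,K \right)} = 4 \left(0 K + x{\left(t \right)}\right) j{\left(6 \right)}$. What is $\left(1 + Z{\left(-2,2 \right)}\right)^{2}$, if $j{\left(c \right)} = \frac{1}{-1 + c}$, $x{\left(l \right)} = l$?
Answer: $\frac{9}{25} \approx 0.36$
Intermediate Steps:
$Z{\left(t,K \right)} = \frac{4 t}{5}$ ($Z{\left(t,K \right)} = \frac{4 \left(0 K + t\right)}{-1 + 6} = \frac{4 \left(0 + t\right)}{5} = 4 t \frac{1}{5} = \frac{4 t}{5}$)
$\left(1 + Z{\left(-2,2 \right)}\right)^{2} = \left(1 + \frac{4}{5} \left(-2\right)\right)^{2} = \left(1 - \frac{8}{5}\right)^{2} = \left(- \frac{3}{5}\right)^{2} = \frac{9}{25}$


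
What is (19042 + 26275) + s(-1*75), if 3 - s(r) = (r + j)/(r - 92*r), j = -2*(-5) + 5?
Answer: 20620604/455 ≈ 45320.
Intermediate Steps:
j = 15 (j = 10 + 5 = 15)
s(r) = 3 + (15 + r)/(91*r) (s(r) = 3 - (r + 15)/(r - 92*r) = 3 - (15 + r)/((-91*r)) = 3 - (15 + r)*(-1/(91*r)) = 3 - (-1)*(15 + r)/(91*r) = 3 + (15 + r)/(91*r))
(19042 + 26275) + s(-1*75) = (19042 + 26275) + (15 + 274*(-1*75))/(91*((-1*75))) = 45317 + (1/91)*(15 + 274*(-75))/(-75) = 45317 + (1/91)*(-1/75)*(15 - 20550) = 45317 + (1/91)*(-1/75)*(-20535) = 45317 + 1369/455 = 20620604/455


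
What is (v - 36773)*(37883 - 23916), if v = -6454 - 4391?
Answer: -665080606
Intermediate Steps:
v = -10845
(v - 36773)*(37883 - 23916) = (-10845 - 36773)*(37883 - 23916) = -47618*13967 = -665080606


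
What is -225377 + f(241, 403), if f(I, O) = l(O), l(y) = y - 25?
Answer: -224999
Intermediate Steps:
l(y) = -25 + y
f(I, O) = -25 + O
-225377 + f(241, 403) = -225377 + (-25 + 403) = -225377 + 378 = -224999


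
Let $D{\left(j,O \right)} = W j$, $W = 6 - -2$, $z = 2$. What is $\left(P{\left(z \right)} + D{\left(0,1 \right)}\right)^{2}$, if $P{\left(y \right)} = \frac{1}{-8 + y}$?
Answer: $\frac{1}{36} \approx 0.027778$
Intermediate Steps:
$W = 8$ ($W = 6 + 2 = 8$)
$D{\left(j,O \right)} = 8 j$
$\left(P{\left(z \right)} + D{\left(0,1 \right)}\right)^{2} = \left(\frac{1}{-8 + 2} + 8 \cdot 0\right)^{2} = \left(\frac{1}{-6} + 0\right)^{2} = \left(- \frac{1}{6} + 0\right)^{2} = \left(- \frac{1}{6}\right)^{2} = \frac{1}{36}$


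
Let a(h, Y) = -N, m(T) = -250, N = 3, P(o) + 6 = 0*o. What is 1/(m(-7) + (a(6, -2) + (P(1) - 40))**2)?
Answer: 1/2151 ≈ 0.00046490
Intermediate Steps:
P(o) = -6 (P(o) = -6 + 0*o = -6 + 0 = -6)
a(h, Y) = -3 (a(h, Y) = -1*3 = -3)
1/(m(-7) + (a(6, -2) + (P(1) - 40))**2) = 1/(-250 + (-3 + (-6 - 40))**2) = 1/(-250 + (-3 - 46)**2) = 1/(-250 + (-49)**2) = 1/(-250 + 2401) = 1/2151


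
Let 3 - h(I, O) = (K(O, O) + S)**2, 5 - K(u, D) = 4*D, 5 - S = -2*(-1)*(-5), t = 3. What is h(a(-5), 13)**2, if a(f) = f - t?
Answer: 1042441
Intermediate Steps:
a(f) = -3 + f (a(f) = f - 1*3 = f - 3 = -3 + f)
S = 15 (S = 5 - (-2*(-1))*(-5) = 5 - 2*(-5) = 5 - 1*(-10) = 5 + 10 = 15)
K(u, D) = 5 - 4*D
h(I, O) = 3 - (20 - 4*O)**2 (h(I, O) = 3 - ((5 - 4*O) + 15)**2 = 3 - (20 - 4*O)**2)
h(a(-5), 13)**2 = (3 - 16*(-5 + 13)**2)**2 = (3 - 16*8**2)**2 = (3 - 16*64)**2 = (3 - 1024)**2 = (-1021)**2 = 1042441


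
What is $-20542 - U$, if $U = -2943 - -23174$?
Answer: $-40773$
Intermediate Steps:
$U = 20231$ ($U = -2943 + 23174 = 20231$)
$-20542 - U = -20542 - 20231 = -40773$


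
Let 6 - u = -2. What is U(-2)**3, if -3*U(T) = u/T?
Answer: 64/27 ≈ 2.3704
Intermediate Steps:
u = 8 (u = 6 - 1*(-2) = 6 + 2 = 8)
U(T) = -8/(3*T)
U(-2)**3 = (-8/3/(-2))**3 = (-8/3*(-1/2))**3 = (4/3)**3 = 64/27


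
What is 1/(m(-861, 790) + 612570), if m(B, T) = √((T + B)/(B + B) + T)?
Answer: 1054845540/646166731077349 - √2342696622/646166731077349 ≈ 1.6324e-6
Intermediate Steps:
m(B, T) = √(T + (B + T)/(2*B)) (m(B, T) = √((B + T)/((2*B)) + T) = √((B + T)*(1/(2*B)) + T) = √((B + T)/(2*B) + T) = √(T + (B + T)/(2*B)))
1/(m(-861, 790) + 612570) = 1/(√(2 + 4*790 + 2*790/(-861))/2 + 612570) = 1/(√(2 + 3160 + 2*790*(-1/861))/2 + 612570) = 1/(√(2 + 3160 - 1580/861)/2 + 612570) = 1/(√(2720902/861)/2 + 612570) = 1/((√2342696622/861)/2 + 612570) = 1/(√2342696622/1722 + 612570) = 1/(612570 + √2342696622/1722)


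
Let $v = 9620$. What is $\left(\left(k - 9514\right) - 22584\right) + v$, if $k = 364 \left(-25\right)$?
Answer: $-31578$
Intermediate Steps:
$k = -9100$
$\left(\left(k - 9514\right) - 22584\right) + v = \left(\left(-9100 - 9514\right) - 22584\right) + 9620 = \left(-18614 - 22584\right) + 9620 = -41198 + 9620 = -31578$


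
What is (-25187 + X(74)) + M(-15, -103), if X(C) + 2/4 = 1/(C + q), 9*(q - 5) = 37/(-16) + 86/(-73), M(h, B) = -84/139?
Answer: -642943216263/25525682 ≈ -25188.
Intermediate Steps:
M(h, B) = -84/139 (M(h, B) = -84*1/139 = -84/139)
q = 5387/1168 (q = 5 + (37/(-16) + 86/(-73))/9 = 5 + (37*(-1/16) + 86*(-1/73))/9 = 5 + (-37/16 - 86/73)/9 = 5 + (⅑)*(-4077/1168) = 5 - 453/1168 = 5387/1168 ≈ 4.6122)
X(C) = -½ + 1/(5387/1168 + C) (X(C) = -½ + 1/(C + 5387/1168) = -½ + 1/(5387/1168 + C))
(-25187 + X(74)) + M(-15, -103) = (-25187 + (-3051 - 1168*74)/(2*(5387 + 1168*74))) - 84/139 = (-25187 + (-3051 - 86432)/(2*(5387 + 86432))) - 84/139 = (-25187 + (½)*(-89483)/91819) - 84/139 = (-25187 + (½)*(1/91819)*(-89483)) - 84/139 = (-25187 - 89483/183638) - 84/139 = -4625379789/183638 - 84/139 = -642943216263/25525682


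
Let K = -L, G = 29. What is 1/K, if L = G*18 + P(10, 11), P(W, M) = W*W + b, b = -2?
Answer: -1/620 ≈ -0.0016129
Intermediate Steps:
P(W, M) = -2 + W**2 (P(W, M) = W*W - 2 = W**2 - 2 = -2 + W**2)
L = 620 (L = 29*18 + (-2 + 10**2) = 522 + (-2 + 100) = 522 + 98 = 620)
K = -620 (K = -1*620 = -620)
1/K = 1/(-620) = -1/620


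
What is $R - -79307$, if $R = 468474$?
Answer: $547781$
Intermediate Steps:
$R - -79307 = 468474 - -79307 = 468474 + 79307 = 547781$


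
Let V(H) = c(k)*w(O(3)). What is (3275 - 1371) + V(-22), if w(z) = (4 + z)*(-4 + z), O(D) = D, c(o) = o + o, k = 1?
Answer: 1890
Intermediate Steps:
c(o) = 2*o
w(z) = (-4 + z)*(4 + z)
V(H) = -14 (V(H) = (2*1)*(-16 + 3²) = 2*(-16 + 9) = 2*(-7) = -14)
(3275 - 1371) + V(-22) = (3275 - 1371) - 14 = 1904 - 14 = 1890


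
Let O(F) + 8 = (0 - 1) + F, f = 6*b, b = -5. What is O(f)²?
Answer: 1521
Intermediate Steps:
f = -30 (f = 6*(-5) = -30)
O(F) = -9 + F (O(F) = -8 + ((0 - 1) + F) = -8 + (-1 + F) = -9 + F)
O(f)² = (-9 - 30)² = (-39)² = 1521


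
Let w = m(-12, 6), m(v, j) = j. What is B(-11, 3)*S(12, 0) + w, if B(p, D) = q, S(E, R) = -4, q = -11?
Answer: 50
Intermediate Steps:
w = 6
B(p, D) = -11
B(-11, 3)*S(12, 0) + w = -11*(-4) + 6 = 44 + 6 = 50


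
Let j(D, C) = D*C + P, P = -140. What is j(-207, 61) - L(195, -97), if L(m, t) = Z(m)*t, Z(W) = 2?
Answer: -12573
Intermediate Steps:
j(D, C) = -140 + C*D (j(D, C) = D*C - 140 = C*D - 140 = -140 + C*D)
L(m, t) = 2*t
j(-207, 61) - L(195, -97) = (-140 + 61*(-207)) - 2*(-97) = (-140 - 12627) - 1*(-194) = -12767 + 194 = -12573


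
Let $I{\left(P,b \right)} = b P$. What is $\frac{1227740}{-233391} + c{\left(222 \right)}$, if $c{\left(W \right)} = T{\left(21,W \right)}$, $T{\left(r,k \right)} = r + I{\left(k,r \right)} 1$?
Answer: $\frac{1091742313}{233391} \approx 4677.7$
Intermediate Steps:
$I{\left(P,b \right)} = P b$
$T{\left(r,k \right)} = r + k r$ ($T{\left(r,k \right)} = r + k r 1 = r + k r$)
$c{\left(W \right)} = 21 + 21 W$ ($c{\left(W \right)} = 21 \left(1 + W\right) = 21 + 21 W$)
$\frac{1227740}{-233391} + c{\left(222 \right)} = \frac{1227740}{-233391} + \left(21 + 21 \cdot 222\right) = 1227740 \left(- \frac{1}{233391}\right) + \left(21 + 4662\right) = - \frac{1227740}{233391} + 4683 = \frac{1091742313}{233391}$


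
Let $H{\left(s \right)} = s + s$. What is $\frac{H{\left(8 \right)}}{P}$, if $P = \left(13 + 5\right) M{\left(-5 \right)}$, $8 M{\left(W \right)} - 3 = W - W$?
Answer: $\frac{64}{27} \approx 2.3704$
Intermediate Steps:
$M{\left(W \right)} = \frac{3}{8}$ ($M{\left(W \right)} = \frac{3}{8} + \frac{W - W}{8} = \frac{3}{8} + \frac{1}{8} \cdot 0 = \frac{3}{8} + 0 = \frac{3}{8}$)
$H{\left(s \right)} = 2 s$
$P = \frac{27}{4}$ ($P = \left(13 + 5\right) \frac{3}{8} = 18 \cdot \frac{3}{8} = \frac{27}{4} \approx 6.75$)
$\frac{H{\left(8 \right)}}{P} = \frac{2 \cdot 8}{\frac{27}{4}} = 16 \cdot \frac{4}{27} = \frac{64}{27}$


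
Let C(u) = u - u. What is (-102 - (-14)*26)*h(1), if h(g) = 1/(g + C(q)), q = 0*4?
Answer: 262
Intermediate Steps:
q = 0
C(u) = 0
h(g) = 1/g (h(g) = 1/(g + 0) = 1/g)
(-102 - (-14)*26)*h(1) = (-102 - (-14)*26)/1 = (-102 - 1*(-364))*1 = (-102 + 364)*1 = 262*1 = 262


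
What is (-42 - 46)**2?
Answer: 7744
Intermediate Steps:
(-42 - 46)**2 = (-88)**2 = 7744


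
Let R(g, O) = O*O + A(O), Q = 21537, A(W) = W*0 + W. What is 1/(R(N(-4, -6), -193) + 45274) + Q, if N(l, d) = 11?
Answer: 1773141211/82330 ≈ 21537.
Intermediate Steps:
A(W) = W (A(W) = 0 + W = W)
R(g, O) = O + O² (R(g, O) = O*O + O = O² + O = O + O²)
1/(R(N(-4, -6), -193) + 45274) + Q = 1/(-193*(1 - 193) + 45274) + 21537 = 1/(-193*(-192) + 45274) + 21537 = 1/(37056 + 45274) + 21537 = 1/82330 + 21537 = 1773141211/82330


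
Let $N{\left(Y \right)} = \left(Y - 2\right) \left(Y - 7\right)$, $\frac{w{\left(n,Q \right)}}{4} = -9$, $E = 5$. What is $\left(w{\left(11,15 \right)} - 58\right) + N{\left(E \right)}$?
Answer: $-100$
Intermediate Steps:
$w{\left(n,Q \right)} = -36$ ($w{\left(n,Q \right)} = 4 \left(-9\right) = -36$)
$N{\left(Y \right)} = \left(-7 + Y\right) \left(-2 + Y\right)$ ($N{\left(Y \right)} = \left(-2 + Y\right) \left(-7 + Y\right) = \left(-7 + Y\right) \left(-2 + Y\right)$)
$\left(w{\left(11,15 \right)} - 58\right) + N{\left(E \right)} = \left(-36 - 58\right) + \left(14 + 5^{2} - 45\right) = -94 + \left(14 + 25 - 45\right) = -94 - 6 = -100$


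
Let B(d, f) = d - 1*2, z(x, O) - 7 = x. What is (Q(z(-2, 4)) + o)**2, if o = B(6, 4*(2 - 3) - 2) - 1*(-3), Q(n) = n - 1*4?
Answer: 64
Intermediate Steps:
z(x, O) = 7 + x
Q(n) = -4 + n (Q(n) = n - 4 = -4 + n)
B(d, f) = -2 + d (B(d, f) = d - 2 = -2 + d)
o = 7 (o = (-2 + 6) - 1*(-3) = 4 + 3 = 7)
(Q(z(-2, 4)) + o)**2 = ((-4 + (7 - 2)) + 7)**2 = ((-4 + 5) + 7)**2 = (1 + 7)**2 = 8**2 = 64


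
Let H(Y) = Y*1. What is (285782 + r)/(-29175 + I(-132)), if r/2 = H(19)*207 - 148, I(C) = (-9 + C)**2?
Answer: -48892/1549 ≈ -31.564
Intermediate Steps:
H(Y) = Y
r = 7570 (r = 2*(19*207 - 148) = 2*(3933 - 148) = 2*3785 = 7570)
(285782 + r)/(-29175 + I(-132)) = (285782 + 7570)/(-29175 + (-9 - 132)**2) = 293352/(-29175 + (-141)**2) = 293352/(-29175 + 19881) = 293352/(-9294) = 293352*(-1/9294) = -48892/1549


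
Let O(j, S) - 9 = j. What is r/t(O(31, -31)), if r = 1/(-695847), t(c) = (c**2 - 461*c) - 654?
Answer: 1/12173147418 ≈ 8.2148e-11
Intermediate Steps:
O(j, S) = 9 + j
t(c) = -654 + c**2 - 461*c
r = -1/695847 ≈ -1.4371e-6
r/t(O(31, -31)) = -1/(695847*(-654 + (9 + 31)**2 - 461*(9 + 31))) = -1/(695847*(-654 + 40**2 - 461*40)) = -1/(695847*(-654 + 1600 - 18440)) = -1/695847/(-17494) = -1/695847*(-1/17494) = 1/12173147418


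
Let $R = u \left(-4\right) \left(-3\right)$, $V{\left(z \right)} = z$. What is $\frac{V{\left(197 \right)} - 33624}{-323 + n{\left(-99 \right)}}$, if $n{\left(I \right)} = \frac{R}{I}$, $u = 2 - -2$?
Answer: $\frac{1103091}{10675} \approx 103.33$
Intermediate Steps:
$u = 4$ ($u = 2 + 2 = 4$)
$R = 48$ ($R = 4 \left(-4\right) \left(-3\right) = \left(-16\right) \left(-3\right) = 48$)
$n{\left(I \right)} = \frac{48}{I}$
$\frac{V{\left(197 \right)} - 33624}{-323 + n{\left(-99 \right)}} = \frac{197 - 33624}{-323 + \frac{48}{-99}} = - \frac{33427}{-323 + 48 \left(- \frac{1}{99}\right)} = - \frac{33427}{-323 - \frac{16}{33}} = - \frac{33427}{- \frac{10675}{33}} = \left(-33427\right) \left(- \frac{33}{10675}\right) = \frac{1103091}{10675}$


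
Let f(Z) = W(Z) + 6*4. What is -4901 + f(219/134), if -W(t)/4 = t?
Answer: -327197/67 ≈ -4883.5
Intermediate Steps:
W(t) = -4*t
f(Z) = 24 - 4*Z (f(Z) = -4*Z + 6*4 = -4*Z + 24 = 24 - 4*Z)
-4901 + f(219/134) = -4901 + (24 - 876/134) = -4901 + (24 - 4*219/134) = -4901 + (24 - 438/67) = -4901 + 1170/67 = -327197/67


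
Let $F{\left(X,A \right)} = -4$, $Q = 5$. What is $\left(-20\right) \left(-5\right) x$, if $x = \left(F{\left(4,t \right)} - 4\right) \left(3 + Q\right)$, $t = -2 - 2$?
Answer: $-6400$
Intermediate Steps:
$t = -4$ ($t = -2 - 2 = -4$)
$x = -64$ ($x = \left(-4 - 4\right) \left(3 + 5\right) = \left(-8\right) 8 = -64$)
$\left(-20\right) \left(-5\right) x = \left(-20\right) \left(-5\right) \left(-64\right) = 100 \left(-64\right) = -6400$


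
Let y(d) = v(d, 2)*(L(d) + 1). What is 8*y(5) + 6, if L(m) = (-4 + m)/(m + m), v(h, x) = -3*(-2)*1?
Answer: 294/5 ≈ 58.800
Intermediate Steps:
v(h, x) = 6 (v(h, x) = 6*1 = 6)
L(m) = (-4 + m)/(2*m) (L(m) = (-4 + m)/((2*m)) = (-4 + m)*(1/(2*m)) = (-4 + m)/(2*m))
y(d) = 6 + 3*(-4 + d)/d (y(d) = 6*((-4 + d)/(2*d) + 1) = 6*(1 + (-4 + d)/(2*d)) = 6 + 3*(-4 + d)/d)
8*y(5) + 6 = 8*(9 - 12/5) + 6 = 8*(33/5) + 6 = 264/5 + 6 = 294/5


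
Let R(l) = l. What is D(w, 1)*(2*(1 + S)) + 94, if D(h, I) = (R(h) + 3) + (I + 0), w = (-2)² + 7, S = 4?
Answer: 244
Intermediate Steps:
w = 11 (w = 4 + 7 = 11)
D(h, I) = 3 + I + h (D(h, I) = (h + 3) + (I + 0) = (3 + h) + I = 3 + I + h)
D(w, 1)*(2*(1 + S)) + 94 = (3 + 1 + 11)*(2*(1 + 4)) + 94 = 15*(2*5) + 94 = 15*10 + 94 = 150 + 94 = 244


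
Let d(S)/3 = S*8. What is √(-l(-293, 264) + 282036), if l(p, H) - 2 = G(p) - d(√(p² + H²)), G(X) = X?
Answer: √(282327 + 24*√155545) ≈ 540.18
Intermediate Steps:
d(S) = 24*S (d(S) = 3*(S*8) = 3*(8*S) = 24*S)
l(p, H) = 2 + p - 24*√(H² + p²) (l(p, H) = 2 + (p - 24*√(p² + H²)) = 2 + (p - 24*√(H² + p²)) = 2 + p - 24*√(H² + p²))
√(-l(-293, 264) + 282036) = √(-(2 - 293 - 24*√(264² + (-293)²)) + 282036) = √(-(2 - 293 - 24*√(69696 + 85849)) + 282036) = √(-(2 - 293 - 24*√155545) + 282036) = √(-(-291 - 24*√155545) + 282036) = √((291 + 24*√155545) + 282036) = √(282327 + 24*√155545)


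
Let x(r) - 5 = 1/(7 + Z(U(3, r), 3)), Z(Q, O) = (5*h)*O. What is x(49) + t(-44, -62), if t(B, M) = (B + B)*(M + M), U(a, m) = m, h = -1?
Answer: 87335/8 ≈ 10917.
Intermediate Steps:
Z(Q, O) = -5*O (Z(Q, O) = (5*(-1))*O = -5*O)
t(B, M) = 4*B*M (t(B, M) = (2*B)*(2*M) = 4*B*M)
x(r) = 39/8 (x(r) = 5 + 1/(7 - 5*3) = 5 + 1/(7 - 15) = 5 + 1/(-8) = 5 - ⅛ = 39/8)
x(49) + t(-44, -62) = 39/8 + 4*(-44)*(-62) = 39/8 + 10912 = 87335/8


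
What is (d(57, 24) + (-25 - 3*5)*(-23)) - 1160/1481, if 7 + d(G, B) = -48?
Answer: 1279905/1481 ≈ 864.22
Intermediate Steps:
d(G, B) = -55 (d(G, B) = -7 - 48 = -55)
(d(57, 24) + (-25 - 3*5)*(-23)) - 1160/1481 = (-55 + (-25 - 3*5)*(-23)) - 1160/1481 = (-55 + (-25 - 15)*(-23)) - 1160*1/1481 = (-55 - 40*(-23)) - 1160/1481 = (-55 + 920) - 1160/1481 = 865 - 1160/1481 = 1279905/1481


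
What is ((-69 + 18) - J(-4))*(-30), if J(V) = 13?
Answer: 1920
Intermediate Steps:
((-69 + 18) - J(-4))*(-30) = ((-69 + 18) - 1*13)*(-30) = (-51 - 13)*(-30) = -64*(-30) = 1920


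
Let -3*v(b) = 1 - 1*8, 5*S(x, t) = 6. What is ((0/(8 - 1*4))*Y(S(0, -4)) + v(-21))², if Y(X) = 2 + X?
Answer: 49/9 ≈ 5.4444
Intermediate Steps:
S(x, t) = 6/5 (S(x, t) = (⅕)*6 = 6/5)
v(b) = 7/3 (v(b) = -(1 - 1*8)/3 = -(1 - 8)/3 = -⅓*(-7) = 7/3)
((0/(8 - 1*4))*Y(S(0, -4)) + v(-21))² = ((0/(8 - 1*4))*(2 + 6/5) + 7/3)² = ((0/(8 - 4))*(16/5) + 7/3)² = ((0/4)*(16/5) + 7/3)² = ((0*(¼))*(16/5) + 7/3)² = (0*(16/5) + 7/3)² = (0 + 7/3)² = (7/3)² = 49/9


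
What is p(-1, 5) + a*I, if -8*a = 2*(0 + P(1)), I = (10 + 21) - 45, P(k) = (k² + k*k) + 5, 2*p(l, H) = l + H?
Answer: 53/2 ≈ 26.500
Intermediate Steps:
p(l, H) = H/2 + l/2 (p(l, H) = (l + H)/2 = (H + l)/2 = H/2 + l/2)
P(k) = 5 + 2*k² (P(k) = (k² + k²) + 5 = 2*k² + 5 = 5 + 2*k²)
I = -14 (I = 31 - 45 = -14)
a = -7/4 (a = -(0 + (5 + 2*1²))/4 = -(0 + (5 + 2*1))/4 = -(0 + (5 + 2))/4 = -(0 + 7)/4 = -7/4 ≈ -1.7500)
p(-1, 5) + a*I = ((½)*5 + (½)*(-1)) - 7/4*(-14) = (5/2 - ½) + 49/2 = 2 + 49/2 = 53/2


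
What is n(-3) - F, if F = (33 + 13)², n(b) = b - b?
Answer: -2116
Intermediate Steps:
n(b) = 0
F = 2116 (F = 46² = 2116)
n(-3) - F = 0 - 1*2116 = 0 - 2116 = -2116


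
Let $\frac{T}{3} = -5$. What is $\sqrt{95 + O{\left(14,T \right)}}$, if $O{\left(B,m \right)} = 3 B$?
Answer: $\sqrt{137} \approx 11.705$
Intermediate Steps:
$T = -15$ ($T = 3 \left(-5\right) = -15$)
$\sqrt{95 + O{\left(14,T \right)}} = \sqrt{95 + 3 \cdot 14} = \sqrt{95 + 42} = \sqrt{137}$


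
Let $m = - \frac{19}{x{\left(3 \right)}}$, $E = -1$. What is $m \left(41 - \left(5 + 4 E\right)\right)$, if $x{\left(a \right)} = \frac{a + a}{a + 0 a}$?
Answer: $-380$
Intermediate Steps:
$x{\left(a \right)} = 2$ ($x{\left(a \right)} = \frac{2 a}{a + 0} = \frac{2 a}{a} = 2$)
$m = - \frac{19}{2} \approx -9.5$
$m \left(41 - \left(5 + 4 E\right)\right) = - \frac{19 \left(41 - 1\right)}{2} = \left(- \frac{19}{2}\right) 40 = -380$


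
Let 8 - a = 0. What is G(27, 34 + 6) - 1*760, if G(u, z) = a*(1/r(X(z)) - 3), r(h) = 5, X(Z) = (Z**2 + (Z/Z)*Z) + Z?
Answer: -3912/5 ≈ -782.40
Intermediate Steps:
a = 8 (a = 8 - 1*0 = 8 + 0 = 8)
X(Z) = Z**2 + 2*Z (X(Z) = (Z**2 + 1*Z) + Z = (Z**2 + Z) + Z = (Z + Z**2) + Z = Z**2 + 2*Z)
G(u, z) = -112/5 (G(u, z) = 8*(1/5 - 3) = 8*(-14/5) = -112/5)
G(27, 34 + 6) - 1*760 = -112/5 - 1*760 = -112/5 - 760 = -3912/5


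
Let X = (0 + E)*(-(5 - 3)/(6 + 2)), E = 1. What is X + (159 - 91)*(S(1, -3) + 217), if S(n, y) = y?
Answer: 58207/4 ≈ 14552.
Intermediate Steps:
X = -¼ (X = (0 + 1)*(-(5 - 3)/(6 + 2)) = 1*(-2/8) = 1*(-1*¼) = 1*(-¼) = -¼ ≈ -0.25000)
X + (159 - 91)*(S(1, -3) + 217) = -¼ + (159 - 91)*(-3 + 217) = -¼ + 68*214 = -¼ + 14552 = 58207/4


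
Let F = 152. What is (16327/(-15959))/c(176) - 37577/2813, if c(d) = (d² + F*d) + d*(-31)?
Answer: -31347111809147/2346629489424 ≈ -13.358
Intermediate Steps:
c(d) = d² + 121*d (c(d) = (d² + 152*d) + d*(-31) = (d² + 152*d) - 31*d = d² + 121*d)
(16327/(-15959))/c(176) - 37577/2813 = (16327/(-15959))/((176*(121 + 176))) - 37577/2813 = (16327*(-1/15959))/((176*297)) - 37577*1/2813 = -16327/15959/52272 - 37577/2813 = -16327/15959*1/52272 - 37577/2813 = -16327/834208848 - 37577/2813 = -31347111809147/2346629489424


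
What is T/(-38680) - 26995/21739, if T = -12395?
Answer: -154942339/168172904 ≈ -0.92133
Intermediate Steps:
T/(-38680) - 26995/21739 = -12395/(-38680) - 26995/21739 = -12395*(-1/38680) - 26995*1/21739 = 2479/7736 - 26995/21739 = -154942339/168172904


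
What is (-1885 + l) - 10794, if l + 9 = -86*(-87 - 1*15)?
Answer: -3916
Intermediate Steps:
l = 8763 (l = -9 - 86*(-87 - 1*15) = -9 - 86*(-87 - 15) = -9 - 86*(-102) = -9 + 8772 = 8763)
(-1885 + l) - 10794 = (-1885 + 8763) - 10794 = 6878 - 10794 = -3916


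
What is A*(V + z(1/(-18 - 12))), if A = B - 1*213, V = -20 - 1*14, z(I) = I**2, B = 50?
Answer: 4987637/900 ≈ 5541.8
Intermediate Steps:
V = -34 (V = -20 - 14 = -34)
A = -163 (A = 50 - 1*213 = 50 - 213 = -163)
A*(V + z(1/(-18 - 12))) = -163*(-34 + (1/(-18 - 12))**2) = -163*(-34 + (1/(-30))**2) = -163*(-34 + (-1/30)**2) = -163*(-34 + 1/900) = -163*(-30599/900) = 4987637/900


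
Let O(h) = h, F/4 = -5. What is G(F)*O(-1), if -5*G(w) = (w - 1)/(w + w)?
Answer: 21/200 ≈ 0.10500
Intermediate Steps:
F = -20 (F = 4*(-5) = -20)
G(w) = -(-1 + w)/(10*w) (G(w) = -(w - 1)/(5*(w + w)) = -(-1 + w)/(5*(2*w)) = -(-1 + w)*1/(2*w)/5 = -(-1 + w)/(10*w))
G(F)*O(-1) = ((⅒)*(1 - 1*(-20))/(-20))*(-1) = ((⅒)*(-1/20)*(1 + 20))*(-1) = ((⅒)*(-1/20)*21)*(-1) = -21/200*(-1) = 21/200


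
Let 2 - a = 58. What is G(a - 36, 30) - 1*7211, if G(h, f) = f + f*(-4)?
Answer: -7301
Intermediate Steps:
a = -56 (a = 2 - 1*58 = 2 - 58 = -56)
G(h, f) = -3*f (G(h, f) = f - 4*f = -3*f)
G(a - 36, 30) - 1*7211 = -3*30 - 1*7211 = -90 - 7211 = -7301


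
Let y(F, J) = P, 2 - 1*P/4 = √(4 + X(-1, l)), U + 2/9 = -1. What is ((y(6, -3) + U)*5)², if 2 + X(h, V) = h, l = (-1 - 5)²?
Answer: 15625/81 ≈ 192.90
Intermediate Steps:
l = 36 (l = (-6)² = 36)
U = -11/9 (U = -2/9 - 1 = -11/9 ≈ -1.2222)
X(h, V) = -2 + h
P = 4 (P = 8 - 4*√(4 + (-2 - 1)) = 8 - 4*√(4 - 3) = 8 - 4*√1 = 8 - 4*1 = 8 - 4 = 4)
y(F, J) = 4
((y(6, -3) + U)*5)² = ((4 - 11/9)*5)² = ((25/9)*5)² = (125/9)² = 15625/81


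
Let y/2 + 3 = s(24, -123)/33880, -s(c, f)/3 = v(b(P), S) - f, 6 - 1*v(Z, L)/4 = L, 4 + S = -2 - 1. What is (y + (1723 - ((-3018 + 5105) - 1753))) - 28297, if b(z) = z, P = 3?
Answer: -13026391/484 ≈ -26914.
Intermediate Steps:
S = -7 (S = -4 + (-2 - 1) = -4 - 3 = -7)
v(Z, L) = 24 - 4*L
s(c, f) = -156 + 3*f (s(c, f) = -3*((24 - 4*(-7)) - f) = -3*((24 + 28) - f) = -3*(52 - f) = -156 + 3*f)
y = -2919/484 (y = -6 + 2*((-156 + 3*(-123))/33880) = -6 + 2*((-156 - 369)*(1/33880)) = -6 + 2*(-525*1/33880) = -6 + 2*(-15/968) = -6 - 15/484 = -2919/484 ≈ -6.0310)
(y + (1723 - ((-3018 + 5105) - 1753))) - 28297 = (-2919/484 + (1723 - ((-3018 + 5105) - 1753))) - 28297 = (-2919/484 + (1723 - (2087 - 1753))) - 28297 = (-2919/484 + (1723 - 1*334)) - 28297 = (-2919/484 + (1723 - 334)) - 28297 = (-2919/484 + 1389) - 28297 = 669357/484 - 28297 = -13026391/484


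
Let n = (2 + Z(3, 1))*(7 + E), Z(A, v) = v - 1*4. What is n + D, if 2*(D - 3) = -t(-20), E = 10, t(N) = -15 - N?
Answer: -33/2 ≈ -16.500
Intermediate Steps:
Z(A, v) = -4 + v (Z(A, v) = v - 4 = -4 + v)
D = 1/2 (D = 3 + (-(-15 - 1*(-20)))/2 = 3 + (-(-15 + 20))/2 = 3 + (-1*5)/2 = 3 + (1/2)*(-5) = 3 - 5/2 = 1/2 ≈ 0.50000)
n = -17 (n = (2 + (-4 + 1))*(7 + 10) = (2 - 3)*17 = -1*17 = -17)
n + D = -17 + 1/2 = -33/2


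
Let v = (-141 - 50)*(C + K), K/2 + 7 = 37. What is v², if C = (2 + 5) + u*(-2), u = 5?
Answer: 118526769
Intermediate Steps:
K = 60 (K = -14 + 2*37 = -14 + 74 = 60)
C = -3 (C = (2 + 5) + 5*(-2) = 7 - 10 = -3)
v = -10887 (v = (-141 - 50)*(-3 + 60) = -191*57 = -10887)
v² = (-10887)² = 118526769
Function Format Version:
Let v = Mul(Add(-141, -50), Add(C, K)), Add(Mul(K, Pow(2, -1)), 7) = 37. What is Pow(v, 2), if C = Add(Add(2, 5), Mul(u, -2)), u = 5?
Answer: 118526769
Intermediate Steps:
K = 60 (K = Add(-14, Mul(2, 37)) = Add(-14, 74) = 60)
C = -3 (C = Add(Add(2, 5), Mul(5, -2)) = Add(7, -10) = -3)
v = -10887 (v = Mul(Add(-141, -50), Add(-3, 60)) = Mul(-191, 57) = -10887)
Pow(v, 2) = Pow(-10887, 2) = 118526769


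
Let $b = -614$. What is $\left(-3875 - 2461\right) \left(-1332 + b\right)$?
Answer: $12329856$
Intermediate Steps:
$\left(-3875 - 2461\right) \left(-1332 + b\right) = \left(-3875 - 2461\right) \left(-1332 - 614\right) = \left(-6336\right) \left(-1946\right) = 12329856$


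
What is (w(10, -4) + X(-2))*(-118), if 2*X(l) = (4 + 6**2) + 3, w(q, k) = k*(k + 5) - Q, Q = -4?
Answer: -2537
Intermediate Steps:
w(q, k) = 4 + k*(5 + k) (w(q, k) = k*(k + 5) - 1*(-4) = k*(5 + k) + 4 = 4 + k*(5 + k))
X(l) = 43/2 (X(l) = ((4 + 6**2) + 3)/2 = ((4 + 36) + 3)/2 = (40 + 3)/2 = (1/2)*43 = 43/2)
(w(10, -4) + X(-2))*(-118) = ((4 + (-4)**2 + 5*(-4)) + 43/2)*(-118) = ((4 + 16 - 20) + 43/2)*(-118) = (0 + 43/2)*(-118) = (43/2)*(-118) = -2537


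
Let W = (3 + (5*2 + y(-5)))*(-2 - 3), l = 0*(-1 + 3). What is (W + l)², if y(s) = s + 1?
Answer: 2025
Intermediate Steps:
y(s) = 1 + s
l = 0 (l = 0*2 = 0)
W = -45 (W = (3 + (5*2 + (1 - 5)))*(-2 - 3) = (3 + (10 - 4))*(-5) = (3 + 6)*(-5) = 9*(-5) = -45)
(W + l)² = (-45 + 0)² = (-45)² = 2025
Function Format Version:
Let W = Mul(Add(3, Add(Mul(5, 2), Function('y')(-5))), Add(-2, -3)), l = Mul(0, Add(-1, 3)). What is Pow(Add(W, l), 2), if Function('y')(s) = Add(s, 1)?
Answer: 2025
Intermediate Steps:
Function('y')(s) = Add(1, s)
l = 0 (l = Mul(0, 2) = 0)
W = -45 (W = Mul(Add(3, Add(Mul(5, 2), Add(1, -5))), Add(-2, -3)) = Mul(Add(3, Add(10, -4)), -5) = Mul(Add(3, 6), -5) = Mul(9, -5) = -45)
Pow(Add(W, l), 2) = Pow(Add(-45, 0), 2) = Pow(-45, 2) = 2025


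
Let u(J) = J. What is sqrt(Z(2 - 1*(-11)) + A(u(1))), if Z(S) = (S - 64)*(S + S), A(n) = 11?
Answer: I*sqrt(1315) ≈ 36.263*I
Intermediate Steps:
Z(S) = 2*S*(-64 + S) (Z(S) = (-64 + S)*(2*S) = 2*S*(-64 + S))
sqrt(Z(2 - 1*(-11)) + A(u(1))) = sqrt(2*(2 - 1*(-11))*(-64 + (2 - 1*(-11))) + 11) = sqrt(2*(2 + 11)*(-64 + (2 + 11)) + 11) = sqrt(2*13*(-64 + 13) + 11) = sqrt(2*13*(-51) + 11) = sqrt(-1326 + 11) = sqrt(-1315) = I*sqrt(1315)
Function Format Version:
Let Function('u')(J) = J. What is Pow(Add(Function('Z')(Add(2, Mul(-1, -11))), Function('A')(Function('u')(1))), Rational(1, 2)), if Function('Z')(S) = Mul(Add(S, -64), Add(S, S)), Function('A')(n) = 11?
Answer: Mul(I, Pow(1315, Rational(1, 2))) ≈ Mul(36.263, I)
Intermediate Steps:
Function('Z')(S) = Mul(2, S, Add(-64, S)) (Function('Z')(S) = Mul(Add(-64, S), Mul(2, S)) = Mul(2, S, Add(-64, S)))
Pow(Add(Function('Z')(Add(2, Mul(-1, -11))), Function('A')(Function('u')(1))), Rational(1, 2)) = Pow(Add(Mul(2, Add(2, Mul(-1, -11)), Add(-64, Add(2, Mul(-1, -11)))), 11), Rational(1, 2)) = Pow(Add(Mul(2, Add(2, 11), Add(-64, Add(2, 11))), 11), Rational(1, 2)) = Pow(Add(Mul(2, 13, Add(-64, 13)), 11), Rational(1, 2)) = Pow(Add(Mul(2, 13, -51), 11), Rational(1, 2)) = Pow(Add(-1326, 11), Rational(1, 2)) = Pow(-1315, Rational(1, 2)) = Mul(I, Pow(1315, Rational(1, 2)))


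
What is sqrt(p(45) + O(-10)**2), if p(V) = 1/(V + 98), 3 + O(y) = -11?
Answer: sqrt(4008147)/143 ≈ 14.000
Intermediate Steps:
O(y) = -14 (O(y) = -3 - 11 = -14)
p(V) = 1/(98 + V)
sqrt(p(45) + O(-10)**2) = sqrt(1/(98 + 45) + (-14)**2) = sqrt(1/143 + 196) = sqrt(28029/143) = sqrt(4008147)/143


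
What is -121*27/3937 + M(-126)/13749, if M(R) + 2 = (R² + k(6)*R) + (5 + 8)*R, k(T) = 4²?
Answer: 3192157/54129813 ≈ 0.058972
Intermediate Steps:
k(T) = 16
M(R) = -2 + R² + 29*R (M(R) = -2 + ((R² + 16*R) + (5 + 8)*R) = -2 + ((R² + 16*R) + 13*R) = -2 + (R² + 29*R) = -2 + R² + 29*R)
-121*27/3937 + M(-126)/13749 = -121*27/3937 + (-2 + (-126)² + 29*(-126))/13749 = -3267*1/3937 + (-2 + 15876 - 3654)*(1/13749) = -3267/3937 + 12220*(1/13749) = -3267/3937 + 12220/13749 = 3192157/54129813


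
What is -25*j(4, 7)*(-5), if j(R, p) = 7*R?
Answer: 3500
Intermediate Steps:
-25*j(4, 7)*(-5) = -175*4*(-5) = -25*28*(-5) = -700*(-5) = 3500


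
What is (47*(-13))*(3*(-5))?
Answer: 9165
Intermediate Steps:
(47*(-13))*(3*(-5)) = -611*(-15) = 9165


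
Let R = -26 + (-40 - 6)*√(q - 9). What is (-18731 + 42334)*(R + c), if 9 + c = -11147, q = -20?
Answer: -263928746 - 1085738*I*√29 ≈ -2.6393e+8 - 5.8469e+6*I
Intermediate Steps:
c = -11156 (c = -9 - 11147 = -11156)
R = -26 - 46*I*√29 (R = -26 + (-40 - 6)*√(-20 - 9) = -26 - 46*I*√29 ≈ -26.0 - 247.72*I)
(-18731 + 42334)*(R + c) = (-18731 + 42334)*((-26 - 46*I*√29) - 11156) = 23603*(-11182 - 46*I*√29) = -263928746 - 1085738*I*√29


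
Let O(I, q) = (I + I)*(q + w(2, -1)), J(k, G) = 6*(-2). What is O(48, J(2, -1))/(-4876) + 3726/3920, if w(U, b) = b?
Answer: 2882517/2389240 ≈ 1.2065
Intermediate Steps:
J(k, G) = -12
O(I, q) = 2*I*(-1 + q) (O(I, q) = (I + I)*(q - 1) = (2*I)*(-1 + q) = 2*I*(-1 + q))
O(48, J(2, -1))/(-4876) + 3726/3920 = (2*48*(-1 - 12))/(-4876) + 3726/3920 = (2*48*(-13))*(-1/4876) + 3726*(1/3920) = -1248*(-1/4876) + 1863/1960 = 312/1219 + 1863/1960 = 2882517/2389240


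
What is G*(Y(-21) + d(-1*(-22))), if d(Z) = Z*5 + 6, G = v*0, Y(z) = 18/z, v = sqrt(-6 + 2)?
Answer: 0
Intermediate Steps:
v = 2*I (v = sqrt(-4) = 2*I ≈ 2.0*I)
G = 0 (G = (2*I)*0 = 0)
d(Z) = 6 + 5*Z (d(Z) = 5*Z + 6 = 6 + 5*Z)
G*(Y(-21) + d(-1*(-22))) = 0*(18/(-21) + (6 + 5*(-1*(-22)))) = 0*(18*(-1/21) + (6 + 5*22)) = 0*(-6/7 + (6 + 110)) = 0*(-6/7 + 116) = 0*(806/7) = 0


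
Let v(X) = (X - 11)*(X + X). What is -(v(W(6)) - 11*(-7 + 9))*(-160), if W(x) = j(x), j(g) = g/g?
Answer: -6720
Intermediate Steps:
j(g) = 1
W(x) = 1
v(X) = 2*X*(-11 + X) (v(X) = (-11 + X)*(2*X) = 2*X*(-11 + X))
-(v(W(6)) - 11*(-7 + 9))*(-160) = -(2*1*(-11 + 1) - 11*(-7 + 9))*(-160) = -(2*1*(-10) - 11*2)*(-160) = -(-20 - 22)*(-160) = -(-42)*(-160) = -1*6720 = -6720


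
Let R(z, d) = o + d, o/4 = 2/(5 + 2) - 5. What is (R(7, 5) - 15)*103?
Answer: -20806/7 ≈ -2972.3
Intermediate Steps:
o = -132/7 (o = 4*(2/(5 + 2) - 5) = 4*(2/7 - 5) = 4*(-33/7) = -132/7 ≈ -18.857)
R(z, d) = -132/7 + d
(R(7, 5) - 15)*103 = ((-132/7 + 5) - 15)*103 = (-97/7 - 15)*103 = -202/7*103 = -20806/7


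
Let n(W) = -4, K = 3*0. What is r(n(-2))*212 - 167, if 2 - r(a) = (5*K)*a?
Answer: 257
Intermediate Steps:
K = 0
r(a) = 2 (r(a) = 2 - 5*0*a = 2 - 0*a = 2 - 1*0 = 2 + 0 = 2)
r(n(-2))*212 - 167 = 2*212 - 167 = 424 - 167 = 257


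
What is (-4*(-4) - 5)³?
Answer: 1331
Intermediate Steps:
(-4*(-4) - 5)³ = (16 - 5)³ = 11³ = 1331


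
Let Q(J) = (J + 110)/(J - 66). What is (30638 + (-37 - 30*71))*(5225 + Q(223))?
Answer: 23364953918/157 ≈ 1.4882e+8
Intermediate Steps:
Q(J) = (110 + J)/(-66 + J)
(30638 + (-37 - 30*71))*(5225 + Q(223)) = (30638 + (-37 - 30*71))*(5225 + (110 + 223)/(-66 + 223)) = (30638 + (-37 - 2130))*(5225 + 333/157) = (30638 - 2167)*(5225 + (1/157)*333) = 28471*(5225 + 333/157) = 28471*(820658/157) = 23364953918/157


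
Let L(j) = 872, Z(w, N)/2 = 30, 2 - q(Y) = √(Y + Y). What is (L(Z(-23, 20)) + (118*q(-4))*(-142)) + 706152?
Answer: 673512 + 33512*I*√2 ≈ 6.7351e+5 + 47393.0*I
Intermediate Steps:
q(Y) = 2 - √2*√Y (q(Y) = 2 - √(Y + Y) = 2 - √(2*Y) = 2 - √2*√Y)
Z(w, N) = 60 (Z(w, N) = 2*30 = 60)
(L(Z(-23, 20)) + (118*q(-4))*(-142)) + 706152 = (872 + (118*(2 - √2*√(-4)))*(-142)) + 706152 = (872 + (118*(2 - √2*2*I))*(-142)) + 706152 = (872 + (118*(2 - 2*I*√2))*(-142)) + 706152 = (872 + (236 - 236*I*√2)*(-142)) + 706152 = (872 + (-33512 + 33512*I*√2)) + 706152 = (-32640 + 33512*I*√2) + 706152 = 673512 + 33512*I*√2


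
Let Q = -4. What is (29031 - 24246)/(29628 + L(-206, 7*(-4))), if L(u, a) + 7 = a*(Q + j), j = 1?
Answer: 957/5941 ≈ 0.16108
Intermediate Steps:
L(u, a) = -7 - 3*a (L(u, a) = -7 + a*(-4 + 1) = -7 + a*(-3) = -7 - 3*a)
(29031 - 24246)/(29628 + L(-206, 7*(-4))) = (29031 - 24246)/(29628 + (-7 - 21*(-4))) = 4785/(29628 + (-7 - 3*(-28))) = 4785/(29628 + (-7 + 84)) = 4785/(29628 + 77) = 4785/29705 = 4785*(1/29705) = 957/5941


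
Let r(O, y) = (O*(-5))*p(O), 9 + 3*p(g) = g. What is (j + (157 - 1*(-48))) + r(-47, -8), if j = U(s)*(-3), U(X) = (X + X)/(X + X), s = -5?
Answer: -12554/3 ≈ -4184.7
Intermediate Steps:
U(X) = 1 (U(X) = (2*X)/((2*X)) = (2*X)*(1/(2*X)) = 1)
p(g) = -3 + g/3
j = -3 (j = 1*(-3) = -3)
r(O, y) = -5*O*(-3 + O/3) (r(O, y) = (O*(-5))*(-3 + O/3) = (-5*O)*(-3 + O/3) = -5*O*(-3 + O/3))
(j + (157 - 1*(-48))) + r(-47, -8) = (-3 + (157 - 1*(-48))) + (5/3)*(-47)*(9 - 1*(-47)) = (-3 + (157 + 48)) + (5/3)*(-47)*(9 + 47) = (-3 + 205) + (5/3)*(-47)*56 = 202 - 13160/3 = -12554/3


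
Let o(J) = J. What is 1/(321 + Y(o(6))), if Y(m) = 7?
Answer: 1/328 ≈ 0.0030488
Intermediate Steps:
1/(321 + Y(o(6))) = 1/(321 + 7) = 1/328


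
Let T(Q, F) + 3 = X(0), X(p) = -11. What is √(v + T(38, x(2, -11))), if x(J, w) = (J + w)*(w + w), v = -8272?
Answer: I*√8286 ≈ 91.027*I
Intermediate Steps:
x(J, w) = 2*w*(J + w) (x(J, w) = (J + w)*(2*w) = 2*w*(J + w))
T(Q, F) = -14 (T(Q, F) = -3 - 11 = -14)
√(v + T(38, x(2, -11))) = √(-8272 - 14) = √(-8286) = I*√8286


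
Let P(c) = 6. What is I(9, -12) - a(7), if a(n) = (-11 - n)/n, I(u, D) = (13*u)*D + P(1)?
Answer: -9768/7 ≈ -1395.4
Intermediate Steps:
I(u, D) = 6 + 13*D*u (I(u, D) = (13*u)*D + 6 = 13*D*u + 6 = 6 + 13*D*u)
a(n) = (-11 - n)/n
I(9, -12) - a(7) = (6 + 13*(-12)*9) - (-11 - 1*7)/7 = (6 - 1404) - (-11 - 7)/7 = -1398 - (-18)/7 = -1398 - 1*(-18/7) = -1398 + 18/7 = -9768/7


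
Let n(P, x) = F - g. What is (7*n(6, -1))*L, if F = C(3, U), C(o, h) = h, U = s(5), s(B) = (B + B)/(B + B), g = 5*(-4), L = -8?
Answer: -1176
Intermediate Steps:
g = -20
s(B) = 1 (s(B) = (2*B)/((2*B)) = (2*B)*(1/(2*B)) = 1)
U = 1
F = 1
n(P, x) = 21 (n(P, x) = 1 - 1*(-20) = 1 + 20 = 21)
(7*n(6, -1))*L = (7*21)*(-8) = 147*(-8) = -1176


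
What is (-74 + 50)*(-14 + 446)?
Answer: -10368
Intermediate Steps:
(-74 + 50)*(-14 + 446) = -24*432 = -10368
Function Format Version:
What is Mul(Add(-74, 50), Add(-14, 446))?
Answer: -10368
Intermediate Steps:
Mul(Add(-74, 50), Add(-14, 446)) = Mul(-24, 432) = -10368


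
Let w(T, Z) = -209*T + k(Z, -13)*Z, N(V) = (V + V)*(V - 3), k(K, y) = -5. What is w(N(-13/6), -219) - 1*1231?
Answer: -86675/18 ≈ -4815.3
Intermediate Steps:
N(V) = 2*V*(-3 + V) (N(V) = (2*V)*(-3 + V) = 2*V*(-3 + V))
w(T, Z) = -209*T - 5*Z
w(N(-13/6), -219) - 1*1231 = (-418*(-13/6)*(-3 - 13/6) - 5*(-219)) - 1*1231 = (-418*(-13*⅙)*(-3 - 13*⅙) + 1095) - 1231 = (-418*(-13)*(-3 - 13/6)/6 + 1095) - 1231 = (-418*(-13)*(-31)/(6*6) + 1095) - 1231 = (-209*403/18 + 1095) - 1231 = (-84227/18 + 1095) - 1231 = -64517/18 - 1231 = -86675/18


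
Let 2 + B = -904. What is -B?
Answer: 906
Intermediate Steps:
B = -906 (B = -2 - 904 = -906)
-B = -1*(-906) = 906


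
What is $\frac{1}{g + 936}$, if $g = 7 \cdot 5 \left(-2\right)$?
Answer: $\frac{1}{866} \approx 0.0011547$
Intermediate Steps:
$g = -70$ ($g = 35 \left(-2\right) = -70$)
$\frac{1}{g + 936} = \frac{1}{-70 + 936} = \frac{1}{866}$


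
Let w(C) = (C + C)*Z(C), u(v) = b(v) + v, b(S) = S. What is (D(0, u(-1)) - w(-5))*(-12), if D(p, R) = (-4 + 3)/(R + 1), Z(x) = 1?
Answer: -132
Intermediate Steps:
u(v) = 2*v (u(v) = v + v = 2*v)
D(p, R) = -1/(1 + R)
w(C) = 2*C (w(C) = (C + C)*1 = (2*C)*1 = 2*C)
(D(0, u(-1)) - w(-5))*(-12) = (-1/(1 + 2*(-1)) - 2*(-5))*(-12) = (-1/(1 - 2) - 1*(-10))*(-12) = (-1/(-1) + 10)*(-12) = (-1*(-1) + 10)*(-12) = (1 + 10)*(-12) = 11*(-12) = -132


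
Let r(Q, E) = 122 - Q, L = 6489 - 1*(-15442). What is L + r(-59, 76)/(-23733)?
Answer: 520488242/23733 ≈ 21931.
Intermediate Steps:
L = 21931 (L = 6489 + 15442 = 21931)
L + r(-59, 76)/(-23733) = 21931 + (122 - 1*(-59))/(-23733) = 21931 + (122 + 59)*(-1/23733) = 21931 + 181*(-1/23733) = 21931 - 181/23733 = 520488242/23733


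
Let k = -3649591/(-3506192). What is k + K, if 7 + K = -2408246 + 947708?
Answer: -5120947545049/3506192 ≈ -1.4605e+6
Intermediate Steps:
K = -1460545 (K = -7 + (-2408246 + 947708) = -7 - 1460538 = -1460545)
k = 3649591/3506192 (k = -3649591*(-1/3506192) = 3649591/3506192 ≈ 1.0409)
k + K = 3649591/3506192 - 1460545 = -5120947545049/3506192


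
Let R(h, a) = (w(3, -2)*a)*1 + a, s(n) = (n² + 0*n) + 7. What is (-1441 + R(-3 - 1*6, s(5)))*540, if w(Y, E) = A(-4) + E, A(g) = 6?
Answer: -691740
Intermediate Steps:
w(Y, E) = 6 + E
s(n) = 7 + n² (s(n) = (n² + 0) + 7 = n² + 7 = 7 + n²)
R(h, a) = 5*a (R(h, a) = ((6 - 2)*a)*1 + a = (4*a)*1 + a = 4*a + a = 5*a)
(-1441 + R(-3 - 1*6, s(5)))*540 = (-1441 + 5*(7 + 5²))*540 = (-1441 + 5*(7 + 25))*540 = (-1441 + 5*32)*540 = (-1441 + 160)*540 = -1281*540 = -691740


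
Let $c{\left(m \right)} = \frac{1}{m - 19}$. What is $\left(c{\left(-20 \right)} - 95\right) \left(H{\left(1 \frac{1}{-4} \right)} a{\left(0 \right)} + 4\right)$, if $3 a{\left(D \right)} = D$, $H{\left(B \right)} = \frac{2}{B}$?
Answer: $- \frac{14824}{39} \approx -380.1$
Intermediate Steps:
$a{\left(D \right)} = \frac{D}{3}$
$c{\left(m \right)} = \frac{1}{-19 + m}$
$\left(c{\left(-20 \right)} - 95\right) \left(H{\left(1 \frac{1}{-4} \right)} a{\left(0 \right)} + 4\right) = \left(\frac{1}{-19 - 20} - 95\right) \left(\frac{2}{1 \frac{1}{-4}} \cdot \frac{1}{3} \cdot 0 + 4\right) = \left(\frac{1}{-39} - 95\right) \left(\frac{2}{1 \left(- \frac{1}{4}\right)} 0 + 4\right) = \left(- \frac{1}{39} - 95\right) \left(\frac{2}{- \frac{1}{4}} \cdot 0 + 4\right) = - \frac{3706 \left(2 \left(-4\right) 0 + 4\right)}{39} = - \frac{3706 \left(\left(-8\right) 0 + 4\right)}{39} = - \frac{3706 \left(0 + 4\right)}{39} = \left(- \frac{3706}{39}\right) 4 = - \frac{14824}{39}$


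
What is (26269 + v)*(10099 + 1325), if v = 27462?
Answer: 613822944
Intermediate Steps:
(26269 + v)*(10099 + 1325) = (26269 + 27462)*(10099 + 1325) = 53731*11424 = 613822944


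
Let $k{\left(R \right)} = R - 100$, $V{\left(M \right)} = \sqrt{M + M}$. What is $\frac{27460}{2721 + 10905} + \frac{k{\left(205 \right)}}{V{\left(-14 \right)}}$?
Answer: $\frac{13730}{6813} - \frac{15 i \sqrt{7}}{2} \approx 2.0153 - 19.843 i$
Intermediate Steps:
$V{\left(M \right)} = \sqrt{2} \sqrt{M}$ ($V{\left(M \right)} = \sqrt{2 M} = \sqrt{2} \sqrt{M}$)
$k{\left(R \right)} = -100 + R$
$\frac{27460}{2721 + 10905} + \frac{k{\left(205 \right)}}{V{\left(-14 \right)}} = \frac{27460}{2721 + 10905} + \frac{-100 + 205}{\sqrt{2} \sqrt{-14}} = \frac{27460}{13626} + \frac{105}{\sqrt{2} i \sqrt{14}} = 27460 \cdot \frac{1}{13626} + \frac{105}{2 i \sqrt{7}} = \frac{13730}{6813} + 105 \left(- \frac{i \sqrt{7}}{14}\right) = \frac{13730}{6813} - \frac{15 i \sqrt{7}}{2}$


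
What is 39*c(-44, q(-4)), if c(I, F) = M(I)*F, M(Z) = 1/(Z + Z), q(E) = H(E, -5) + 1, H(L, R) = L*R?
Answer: -819/88 ≈ -9.3068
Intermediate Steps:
q(E) = 1 - 5*E (q(E) = E*(-5) + 1 = -5*E + 1 = 1 - 5*E)
M(Z) = 1/(2*Z)
c(I, F) = F/(2*I) (c(I, F) = (1/(2*I))*F = F/(2*I))
39*c(-44, q(-4)) = 39*((½)*(1 - 5*(-4))/(-44)) = 39*((½)*(1 + 20)*(-1/44)) = 39*((½)*21*(-1/44)) = 39*(-21/88) = -819/88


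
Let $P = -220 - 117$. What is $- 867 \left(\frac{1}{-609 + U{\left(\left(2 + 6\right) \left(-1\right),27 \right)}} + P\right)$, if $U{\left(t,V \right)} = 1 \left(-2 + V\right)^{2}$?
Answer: $\frac{4673997}{16} \approx 2.9213 \cdot 10^{5}$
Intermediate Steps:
$P = -337$ ($P = -220 - 117 = -337$)
$U{\left(t,V \right)} = \left(-2 + V\right)^{2}$
$- 867 \left(\frac{1}{-609 + U{\left(\left(2 + 6\right) \left(-1\right),27 \right)}} + P\right) = - 867 \left(\frac{1}{-609 + \left(-2 + 27\right)^{2}} - 337\right) = - 867 \left(\frac{1}{-609 + 25^{2}} - 337\right) = - 867 \left(\frac{1}{-609 + 625} - 337\right) = - 867 \left(\frac{1}{16} - 337\right) = \left(-867\right) \left(- \frac{5391}{16}\right) = \frac{4673997}{16}$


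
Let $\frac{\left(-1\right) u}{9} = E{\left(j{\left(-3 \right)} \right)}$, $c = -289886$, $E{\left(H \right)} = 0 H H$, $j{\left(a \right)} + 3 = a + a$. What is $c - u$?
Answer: $-289886$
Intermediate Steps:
$j{\left(a \right)} = -3 + 2 a$ ($j{\left(a \right)} = -3 + \left(a + a\right) = -3 + 2 a$)
$E{\left(H \right)} = 0$ ($E{\left(H \right)} = 0 H^{2} = 0$)
$u = 0$ ($u = \left(-9\right) 0 = 0$)
$c - u = -289886 - 0 = -289886 + 0 = -289886$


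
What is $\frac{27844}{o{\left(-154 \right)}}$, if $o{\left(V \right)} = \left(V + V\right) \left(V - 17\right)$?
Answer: $\frac{6961}{13167} \approx 0.52867$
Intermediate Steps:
$o{\left(V \right)} = 2 V \left(-17 + V\right)$
$\frac{27844}{o{\left(-154 \right)}} = \frac{27844}{2 \left(-154\right) \left(-17 - 154\right)} = \frac{27844}{2 \left(-154\right) \left(-171\right)} = \frac{27844}{52668} = 27844 \cdot \frac{1}{52668} = \frac{6961}{13167}$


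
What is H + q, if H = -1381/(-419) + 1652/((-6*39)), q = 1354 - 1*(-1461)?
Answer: 137815228/49023 ≈ 2811.2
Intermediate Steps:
q = 2815 (q = 1354 + 1461 = 2815)
H = -184517/49023 (H = -1381*(-1/419) + 1652/(-234) = 1381/419 + 1652*(-1/234) = 1381/419 - 826/117 = -184517/49023 ≈ -3.7639)
H + q = -184517/49023 + 2815 = 137815228/49023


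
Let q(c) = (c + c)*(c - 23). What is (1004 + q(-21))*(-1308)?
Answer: -3730416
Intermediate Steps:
q(c) = 2*c*(-23 + c) (q(c) = (2*c)*(-23 + c) = 2*c*(-23 + c))
(1004 + q(-21))*(-1308) = (1004 + 2*(-21)*(-23 - 21))*(-1308) = (1004 + 2*(-21)*(-44))*(-1308) = (1004 + 1848)*(-1308) = 2852*(-1308) = -3730416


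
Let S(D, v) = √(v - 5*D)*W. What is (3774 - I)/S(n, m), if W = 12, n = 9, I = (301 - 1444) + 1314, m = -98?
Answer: -1201*I*√143/572 ≈ -25.108*I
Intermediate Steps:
I = 171 (I = -1143 + 1314 = 171)
S(D, v) = 12*√(v - 5*D) (S(D, v) = √(v - 5*D)*12 = 12*√(v - 5*D))
(3774 - I)/S(n, m) = (3774 - 1*171)/((12*√(-98 - 5*9))) = (3774 - 171)/((12*√(-98 - 45))) = 3603/((12*√(-143))) = 3603/((12*(I*√143))) = 3603/((12*I*√143)) = 3603*(-I*√143/1716) = -1201*I*√143/572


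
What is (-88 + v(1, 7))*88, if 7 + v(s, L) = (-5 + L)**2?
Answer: -8008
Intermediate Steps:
v(s, L) = -7 + (-5 + L)**2
(-88 + v(1, 7))*88 = (-88 + (-7 + (-5 + 7)**2))*88 = (-88 + (-7 + 2**2))*88 = (-88 + (-7 + 4))*88 = (-88 - 3)*88 = -91*88 = -8008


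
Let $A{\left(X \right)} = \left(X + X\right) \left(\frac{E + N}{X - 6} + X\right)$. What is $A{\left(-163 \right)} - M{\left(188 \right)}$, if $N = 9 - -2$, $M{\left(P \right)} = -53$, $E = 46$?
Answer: $\frac{9007861}{169} \approx 53301.0$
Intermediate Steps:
$N = 11$ ($N = 9 + 2 = 11$)
$A{\left(X \right)} = 2 X \left(X + \frac{57}{-6 + X}\right)$ ($A{\left(X \right)} = \left(X + X\right) \left(\frac{46 + 11}{X - 6} + X\right) = 2 X \left(\frac{57}{-6 + X} + X\right) = 2 X \left(X + \frac{57}{-6 + X}\right)$)
$A{\left(-163 \right)} - M{\left(188 \right)} = 2 \left(-163\right) \frac{1}{-6 - 163} \left(57 + \left(-163\right)^{2} - -978\right) - -53 = 2 \left(-163\right) \frac{1}{-169} \left(57 + 26569 + 978\right) + 53 = 2 \left(-163\right) \left(- \frac{1}{169}\right) 27604 + 53 = \frac{8998904}{169} + 53 = \frac{9007861}{169}$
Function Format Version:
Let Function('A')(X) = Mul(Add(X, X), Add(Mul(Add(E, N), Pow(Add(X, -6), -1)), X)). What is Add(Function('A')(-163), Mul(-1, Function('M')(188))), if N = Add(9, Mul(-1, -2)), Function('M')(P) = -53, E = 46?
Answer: Rational(9007861, 169) ≈ 53301.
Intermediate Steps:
N = 11 (N = Add(9, 2) = 11)
Function('A')(X) = Mul(2, X, Add(X, Mul(57, Pow(Add(-6, X), -1)))) (Function('A')(X) = Mul(Add(X, X), Add(Mul(Add(46, 11), Pow(Add(X, -6), -1)), X)) = Mul(Mul(2, X), Add(Mul(57, Pow(Add(-6, X), -1)), X)) = Mul(Mul(2, X), Add(X, Mul(57, Pow(Add(-6, X), -1)))) = Mul(2, X, Add(X, Mul(57, Pow(Add(-6, X), -1)))))
Add(Function('A')(-163), Mul(-1, Function('M')(188))) = Add(Mul(2, -163, Pow(Add(-6, -163), -1), Add(57, Pow(-163, 2), Mul(-6, -163))), Mul(-1, -53)) = Add(Mul(2, -163, Pow(-169, -1), Add(57, 26569, 978)), 53) = Add(Mul(2, -163, Rational(-1, 169), 27604), 53) = Add(Rational(8998904, 169), 53) = Rational(9007861, 169)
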